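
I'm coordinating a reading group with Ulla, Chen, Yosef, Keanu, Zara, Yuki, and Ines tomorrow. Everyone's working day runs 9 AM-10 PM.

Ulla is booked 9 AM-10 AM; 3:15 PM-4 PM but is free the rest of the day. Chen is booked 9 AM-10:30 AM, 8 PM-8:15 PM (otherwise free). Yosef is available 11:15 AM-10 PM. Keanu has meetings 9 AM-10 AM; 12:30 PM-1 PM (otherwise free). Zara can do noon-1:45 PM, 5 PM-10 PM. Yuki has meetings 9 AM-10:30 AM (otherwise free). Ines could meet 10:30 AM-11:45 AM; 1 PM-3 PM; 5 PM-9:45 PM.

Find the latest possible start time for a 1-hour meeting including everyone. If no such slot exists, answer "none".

Ulla free: 10:00-15:15, 16:00-22:00 (invert busy blocks within the working day).
Chen free: 10:30-20:00, 20:15-22:00 (invert busy blocks within the working day).
Yosef free: 11:15-22:00.
Keanu free: 10:00-12:30, 13:00-22:00 (invert busy blocks within the working day).
Zara free: 12:00-13:45, 17:00-22:00.
Yuki free: 10:30-22:00 (invert busy blocks within the working day).
Ines free: 10:30-11:45, 13:00-15:00, 17:00-21:45.
Ulla ∩ Chen: 10:30-15:15, 16:00-20:00, 20:15-22:00.
Ulla ∩ Chen ∩ Yosef: 11:15-15:15, 16:00-20:00, 20:15-22:00.
Ulla ∩ Chen ∩ Yosef ∩ Keanu: 11:15-12:30, 13:00-15:15, 16:00-20:00, 20:15-22:00.
Ulla ∩ Chen ∩ Yosef ∩ Keanu ∩ Zara: 12:00-12:30, 13:00-13:45, 17:00-20:00, 20:15-22:00.
Ulla ∩ Chen ∩ Yosef ∩ Keanu ∩ Zara ∩ Yuki: 12:00-12:30, 13:00-13:45, 17:00-20:00, 20:15-22:00.
Ulla ∩ Chen ∩ Yosef ∩ Keanu ∩ Zara ∩ Yuki ∩ Ines: 13:00-13:45, 17:00-20:00, 20:15-21:45.
The last common window of at least 60 minutes is 20:15-21:45; a 60-minute meeting can start as late as 20:45 and still end by 21:45.

20:45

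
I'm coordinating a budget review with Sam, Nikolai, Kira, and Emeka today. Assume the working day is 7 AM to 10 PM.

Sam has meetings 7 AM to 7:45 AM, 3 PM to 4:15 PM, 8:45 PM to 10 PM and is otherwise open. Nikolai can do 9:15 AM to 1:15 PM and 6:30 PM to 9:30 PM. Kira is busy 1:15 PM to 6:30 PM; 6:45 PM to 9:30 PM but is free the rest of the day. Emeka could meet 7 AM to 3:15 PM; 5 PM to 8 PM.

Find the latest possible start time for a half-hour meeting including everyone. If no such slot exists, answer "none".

Sam free: 07:45-15:00, 16:15-20:45 (invert busy blocks within the working day).
Nikolai free: 09:15-13:15, 18:30-21:30.
Kira free: 07:00-13:15, 18:30-18:45, 21:30-22:00 (invert busy blocks within the working day).
Emeka free: 07:00-15:15, 17:00-20:00.
Sam ∩ Nikolai: 09:15-13:15, 18:30-20:45.
Sam ∩ Nikolai ∩ Kira: 09:15-13:15, 18:30-18:45.
Sam ∩ Nikolai ∩ Kira ∩ Emeka: 09:15-13:15, 18:30-18:45.
Those are the intersection windows.
The last common window of at least 30 minutes is 09:15-13:15; a 30-minute meeting can start as late as 12:45 and still end by 13:15.

12:45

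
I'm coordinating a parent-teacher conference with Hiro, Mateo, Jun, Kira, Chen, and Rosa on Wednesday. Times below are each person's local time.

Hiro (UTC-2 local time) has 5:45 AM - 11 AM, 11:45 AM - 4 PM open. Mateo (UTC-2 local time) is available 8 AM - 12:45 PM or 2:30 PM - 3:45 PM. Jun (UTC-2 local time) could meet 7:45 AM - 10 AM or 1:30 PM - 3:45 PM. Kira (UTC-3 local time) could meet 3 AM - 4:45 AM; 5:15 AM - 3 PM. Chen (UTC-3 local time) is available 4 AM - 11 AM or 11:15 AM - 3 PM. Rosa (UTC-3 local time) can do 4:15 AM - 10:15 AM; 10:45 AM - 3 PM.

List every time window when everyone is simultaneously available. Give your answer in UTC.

Hiro in UTC: 07:45-13:00, 13:45-18:00 (add 2h to convert from UTC-2).
Mateo in UTC: 10:00-14:45, 16:30-17:45 (add 2h to convert from UTC-2).
Jun in UTC: 09:45-12:00, 15:30-17:45 (add 2h to convert from UTC-2).
Kira in UTC: 06:00-07:45, 08:15-18:00 (add 3h to convert from UTC-3).
Chen in UTC: 07:00-14:00, 14:15-18:00 (add 3h to convert from UTC-3).
Rosa in UTC: 07:15-13:15, 13:45-18:00 (add 3h to convert from UTC-3).
Hiro ∩ Mateo: 10:00-13:00, 13:45-14:45, 16:30-17:45.
Hiro ∩ Mateo ∩ Jun: 10:00-12:00, 16:30-17:45.
Hiro ∩ Mateo ∩ Jun ∩ Kira: 10:00-12:00, 16:30-17:45.
Hiro ∩ Mateo ∩ Jun ∩ Kira ∩ Chen: 10:00-12:00, 16:30-17:45.
Hiro ∩ Mateo ∩ Jun ∩ Kira ∩ Chen ∩ Rosa: 10:00-12:00, 16:30-17:45.

10:00-12:00, 16:30-17:45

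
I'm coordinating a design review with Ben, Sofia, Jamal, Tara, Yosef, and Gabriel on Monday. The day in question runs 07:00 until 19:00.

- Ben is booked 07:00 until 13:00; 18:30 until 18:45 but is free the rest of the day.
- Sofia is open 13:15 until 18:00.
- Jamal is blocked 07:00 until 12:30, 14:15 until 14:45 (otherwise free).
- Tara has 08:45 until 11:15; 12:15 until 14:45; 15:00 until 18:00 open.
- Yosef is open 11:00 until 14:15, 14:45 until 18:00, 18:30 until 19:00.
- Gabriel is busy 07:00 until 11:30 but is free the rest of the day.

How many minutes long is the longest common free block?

Ben free: 13:00-18:30, 18:45-19:00 (invert busy blocks within the working day).
Sofia free: 13:15-18:00.
Jamal free: 12:30-14:15, 14:45-19:00 (invert busy blocks within the working day).
Tara free: 08:45-11:15, 12:15-14:45, 15:00-18:00.
Yosef free: 11:00-14:15, 14:45-18:00, 18:30-19:00.
Gabriel free: 11:30-19:00 (invert busy blocks within the working day).
Ben ∩ Sofia: 13:15-18:00.
Ben ∩ Sofia ∩ Jamal: 13:15-14:15, 14:45-18:00.
Ben ∩ Sofia ∩ Jamal ∩ Tara: 13:15-14:15, 15:00-18:00.
Ben ∩ Sofia ∩ Jamal ∩ Tara ∩ Yosef: 13:15-14:15, 15:00-18:00.
Ben ∩ Sofia ∩ Jamal ∩ Tara ∩ Yosef ∩ Gabriel: 13:15-14:15, 15:00-18:00.
So the common availability across everyone is 13:15-14:15, 15:00-18:00.
The longest is 15:00-18:00 at 180 minutes.

180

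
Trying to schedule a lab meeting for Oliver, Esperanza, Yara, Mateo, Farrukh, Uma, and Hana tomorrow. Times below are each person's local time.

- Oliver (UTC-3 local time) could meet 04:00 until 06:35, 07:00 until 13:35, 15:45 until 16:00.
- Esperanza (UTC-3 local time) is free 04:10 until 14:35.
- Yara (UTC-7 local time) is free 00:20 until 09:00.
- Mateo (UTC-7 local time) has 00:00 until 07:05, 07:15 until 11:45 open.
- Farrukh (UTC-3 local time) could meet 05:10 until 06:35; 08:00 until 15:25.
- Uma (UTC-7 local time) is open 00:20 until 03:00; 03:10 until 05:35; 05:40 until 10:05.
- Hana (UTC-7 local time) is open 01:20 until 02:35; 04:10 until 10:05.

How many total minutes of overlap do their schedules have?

350

Oliver in UTC: 07:00-09:35, 10:00-16:35, 18:45-19:00 (add 3h to convert from UTC-3).
Esperanza in UTC: 07:10-17:35 (add 3h to convert from UTC-3).
Yara in UTC: 07:20-16:00 (add 7h to convert from UTC-7).
Mateo in UTC: 07:00-14:05, 14:15-18:45 (add 7h to convert from UTC-7).
Farrukh in UTC: 08:10-09:35, 11:00-18:25 (add 3h to convert from UTC-3).
Uma in UTC: 07:20-10:00, 10:10-12:35, 12:40-17:05 (add 7h to convert from UTC-7).
Hana in UTC: 08:20-09:35, 11:10-17:05 (add 7h to convert from UTC-7).
Oliver ∩ Esperanza: 07:10-09:35, 10:00-16:35.
Oliver ∩ Esperanza ∩ Yara: 07:20-09:35, 10:00-16:00.
Oliver ∩ Esperanza ∩ Yara ∩ Mateo: 07:20-09:35, 10:00-14:05, 14:15-16:00.
Oliver ∩ Esperanza ∩ Yara ∩ Mateo ∩ Farrukh: 08:10-09:35, 11:00-14:05, 14:15-16:00.
Oliver ∩ Esperanza ∩ Yara ∩ Mateo ∩ Farrukh ∩ Uma: 08:10-09:35, 11:00-12:35, 12:40-14:05, 14:15-16:00.
Oliver ∩ Esperanza ∩ Yara ∩ Mateo ∩ Farrukh ∩ Uma ∩ Hana: 08:20-09:35, 11:10-12:35, 12:40-14:05, 14:15-16:00.
Summing the common windows: 75 + 85 + 85 + 105 = 350 minutes.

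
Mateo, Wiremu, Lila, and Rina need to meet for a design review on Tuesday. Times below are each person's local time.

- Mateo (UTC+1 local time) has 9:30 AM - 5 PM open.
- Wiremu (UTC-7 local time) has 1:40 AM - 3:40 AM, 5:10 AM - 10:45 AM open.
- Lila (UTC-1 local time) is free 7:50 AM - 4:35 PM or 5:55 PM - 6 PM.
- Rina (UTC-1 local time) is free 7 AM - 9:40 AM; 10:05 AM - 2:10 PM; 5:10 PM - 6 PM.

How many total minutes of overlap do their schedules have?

Mateo in UTC: 08:30-16:00 (subtract 1h to convert from UTC+1).
Wiremu in UTC: 08:40-10:40, 12:10-17:45 (add 7h to convert from UTC-7).
Lila in UTC: 08:50-17:35, 18:55-19:00 (add 1h to convert from UTC-1).
Rina in UTC: 08:00-10:40, 11:05-15:10, 18:10-19:00 (add 1h to convert from UTC-1).
Mateo ∩ Wiremu: 08:40-10:40, 12:10-16:00.
Mateo ∩ Wiremu ∩ Lila: 08:50-10:40, 12:10-16:00.
Mateo ∩ Wiremu ∩ Lila ∩ Rina: 08:50-10:40, 12:10-15:10.
So the common availability across everyone is 08:50-10:40, 12:10-15:10.
Summing the common windows: 110 + 180 = 290 minutes.

290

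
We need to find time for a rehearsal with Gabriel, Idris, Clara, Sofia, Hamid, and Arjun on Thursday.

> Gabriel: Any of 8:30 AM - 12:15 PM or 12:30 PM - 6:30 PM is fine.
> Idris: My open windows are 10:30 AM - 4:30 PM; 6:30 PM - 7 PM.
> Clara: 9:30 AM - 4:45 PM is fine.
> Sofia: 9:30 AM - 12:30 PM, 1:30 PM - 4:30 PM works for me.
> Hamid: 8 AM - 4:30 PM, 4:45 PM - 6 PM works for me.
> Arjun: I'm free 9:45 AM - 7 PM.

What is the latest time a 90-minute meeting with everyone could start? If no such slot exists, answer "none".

Gabriel ∩ Idris: 10:30-12:15, 12:30-16:30.
Gabriel ∩ Idris ∩ Clara: 10:30-12:15, 12:30-16:30.
Gabriel ∩ Idris ∩ Clara ∩ Sofia: 10:30-12:15, 13:30-16:30.
Gabriel ∩ Idris ∩ Clara ∩ Sofia ∩ Hamid: 10:30-12:15, 13:30-16:30.
Gabriel ∩ Idris ∩ Clara ∩ Sofia ∩ Hamid ∩ Arjun: 10:30-12:15, 13:30-16:30.
The last common window of at least 90 minutes is 13:30-16:30; a 90-minute meeting can start as late as 15:00 and still end by 16:30.

15:00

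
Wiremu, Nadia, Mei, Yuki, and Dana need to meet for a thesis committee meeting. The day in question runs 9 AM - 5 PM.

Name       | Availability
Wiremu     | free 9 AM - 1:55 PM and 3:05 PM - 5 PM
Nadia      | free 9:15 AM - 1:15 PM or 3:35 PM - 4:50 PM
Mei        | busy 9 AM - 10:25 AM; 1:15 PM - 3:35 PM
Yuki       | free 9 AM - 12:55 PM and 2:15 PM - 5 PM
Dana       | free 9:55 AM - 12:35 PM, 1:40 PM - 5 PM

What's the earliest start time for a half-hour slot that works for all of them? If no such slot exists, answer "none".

Wiremu free: 09:00-13:55, 15:05-17:00.
Nadia free: 09:15-13:15, 15:35-16:50.
Mei free: 10:25-13:15, 15:35-17:00 (invert busy blocks within the working day).
Yuki free: 09:00-12:55, 14:15-17:00.
Dana free: 09:55-12:35, 13:40-17:00.
Wiremu ∩ Nadia: 09:15-13:15, 15:35-16:50.
Wiremu ∩ Nadia ∩ Mei: 10:25-13:15, 15:35-16:50.
Wiremu ∩ Nadia ∩ Mei ∩ Yuki: 10:25-12:55, 15:35-16:50.
Wiremu ∩ Nadia ∩ Mei ∩ Yuki ∩ Dana: 10:25-12:35, 15:35-16:50.
Those are the intersection windows.
The first common window of at least 30 minutes is 10:25-12:35, so the earliest start is 10:25.

10:25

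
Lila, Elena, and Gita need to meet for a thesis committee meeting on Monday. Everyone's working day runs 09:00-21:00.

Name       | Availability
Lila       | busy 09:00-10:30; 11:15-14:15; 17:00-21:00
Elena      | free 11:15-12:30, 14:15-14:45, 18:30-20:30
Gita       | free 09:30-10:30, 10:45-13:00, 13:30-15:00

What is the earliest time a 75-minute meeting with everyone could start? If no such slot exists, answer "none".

none

Lila free: 10:30-11:15, 14:15-17:00 (invert busy blocks within the working day).
Elena free: 11:15-12:30, 14:15-14:45, 18:30-20:30.
Gita free: 09:30-10:30, 10:45-13:00, 13:30-15:00.
Lila ∩ Elena: 14:15-14:45.
Lila ∩ Elena ∩ Gita: 14:15-14:45.
So the common availability across everyone is 14:15-14:45.
No common window is at least 75 minutes long.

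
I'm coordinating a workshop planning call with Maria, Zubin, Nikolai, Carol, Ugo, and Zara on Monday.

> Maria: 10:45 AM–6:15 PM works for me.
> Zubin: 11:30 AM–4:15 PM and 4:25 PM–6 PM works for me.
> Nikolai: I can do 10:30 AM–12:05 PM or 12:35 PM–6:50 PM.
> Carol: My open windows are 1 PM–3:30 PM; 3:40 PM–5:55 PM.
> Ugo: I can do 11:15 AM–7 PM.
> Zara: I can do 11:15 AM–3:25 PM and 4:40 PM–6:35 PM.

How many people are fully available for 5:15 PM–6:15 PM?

Maria, Nikolai, Ugo, and Zara can make the full 17:15-18:15 slot — that's 4.

4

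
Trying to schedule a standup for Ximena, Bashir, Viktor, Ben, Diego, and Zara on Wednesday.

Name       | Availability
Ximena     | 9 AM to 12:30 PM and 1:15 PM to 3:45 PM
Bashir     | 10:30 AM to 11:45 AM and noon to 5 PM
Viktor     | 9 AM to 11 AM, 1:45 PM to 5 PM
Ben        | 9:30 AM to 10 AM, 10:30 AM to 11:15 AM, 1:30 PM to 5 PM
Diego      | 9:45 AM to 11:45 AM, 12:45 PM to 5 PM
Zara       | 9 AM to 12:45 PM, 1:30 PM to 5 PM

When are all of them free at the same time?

Ximena ∩ Bashir: 10:30-11:45, 12:00-12:30, 13:15-15:45.
Ximena ∩ Bashir ∩ Viktor: 10:30-11:00, 13:45-15:45.
Ximena ∩ Bashir ∩ Viktor ∩ Ben: 10:30-11:00, 13:45-15:45.
Ximena ∩ Bashir ∩ Viktor ∩ Ben ∩ Diego: 10:30-11:00, 13:45-15:45.
Ximena ∩ Bashir ∩ Viktor ∩ Ben ∩ Diego ∩ Zara: 10:30-11:00, 13:45-15:45.
Those are the intersection windows.

10:30-11:00, 13:45-15:45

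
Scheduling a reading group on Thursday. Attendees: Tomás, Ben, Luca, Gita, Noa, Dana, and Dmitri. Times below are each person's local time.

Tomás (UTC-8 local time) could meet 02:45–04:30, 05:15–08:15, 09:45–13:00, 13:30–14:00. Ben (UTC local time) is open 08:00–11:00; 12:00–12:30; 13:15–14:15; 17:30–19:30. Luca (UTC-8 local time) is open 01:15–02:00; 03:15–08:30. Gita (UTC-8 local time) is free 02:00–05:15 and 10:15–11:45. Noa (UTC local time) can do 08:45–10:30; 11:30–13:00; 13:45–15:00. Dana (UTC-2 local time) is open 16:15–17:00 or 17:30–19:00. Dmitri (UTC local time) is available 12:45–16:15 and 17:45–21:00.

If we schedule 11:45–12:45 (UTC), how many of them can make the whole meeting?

Tomás in UTC: 10:45-12:30, 13:15-16:15, 17:45-21:00, 21:30-22:00 (add 8h to convert from UTC-8).
Ben in UTC: 08:00-11:00, 12:00-12:30, 13:15-14:15, 17:30-19:30.
Luca in UTC: 09:15-10:00, 11:15-16:30 (add 8h to convert from UTC-8).
Gita in UTC: 10:00-13:15, 18:15-19:45 (add 8h to convert from UTC-8).
Noa in UTC: 08:45-10:30, 11:30-13:00, 13:45-15:00.
Dana in UTC: 18:15-19:00, 19:30-21:00 (add 2h to convert from UTC-2).
Dmitri in UTC: 12:45-16:15, 17:45-21:00.
Luca, Gita, and Noa can make the full 11:45-12:45 slot — that's 3.

3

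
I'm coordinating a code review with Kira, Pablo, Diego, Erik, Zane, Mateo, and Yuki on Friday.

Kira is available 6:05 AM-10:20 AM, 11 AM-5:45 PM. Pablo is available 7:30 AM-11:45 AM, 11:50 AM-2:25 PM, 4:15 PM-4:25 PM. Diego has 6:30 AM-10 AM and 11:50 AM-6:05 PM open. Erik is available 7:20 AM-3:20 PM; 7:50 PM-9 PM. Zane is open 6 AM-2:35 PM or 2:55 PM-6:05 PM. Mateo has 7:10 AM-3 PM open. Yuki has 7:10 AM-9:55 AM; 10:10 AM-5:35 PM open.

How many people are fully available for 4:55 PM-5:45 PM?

3

Kira, Diego, and Zane can make the full 16:55-17:45 slot — that's 3.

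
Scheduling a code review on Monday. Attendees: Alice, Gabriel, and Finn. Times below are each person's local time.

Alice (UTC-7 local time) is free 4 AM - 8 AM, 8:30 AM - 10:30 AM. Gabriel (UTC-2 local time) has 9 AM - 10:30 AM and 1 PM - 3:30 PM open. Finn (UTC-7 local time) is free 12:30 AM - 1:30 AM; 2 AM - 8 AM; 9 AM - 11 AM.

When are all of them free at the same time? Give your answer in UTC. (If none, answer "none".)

Alice in UTC: 11:00-15:00, 15:30-17:30 (add 7h to convert from UTC-7).
Gabriel in UTC: 11:00-12:30, 15:00-17:30 (add 2h to convert from UTC-2).
Finn in UTC: 07:30-08:30, 09:00-15:00, 16:00-18:00 (add 7h to convert from UTC-7).
Alice ∩ Gabriel: 11:00-12:30, 15:30-17:30.
Alice ∩ Gabriel ∩ Finn: 11:00-12:30, 16:00-17:30.
So the common availability across everyone is 11:00-12:30, 16:00-17:30.

11:00-12:30, 16:00-17:30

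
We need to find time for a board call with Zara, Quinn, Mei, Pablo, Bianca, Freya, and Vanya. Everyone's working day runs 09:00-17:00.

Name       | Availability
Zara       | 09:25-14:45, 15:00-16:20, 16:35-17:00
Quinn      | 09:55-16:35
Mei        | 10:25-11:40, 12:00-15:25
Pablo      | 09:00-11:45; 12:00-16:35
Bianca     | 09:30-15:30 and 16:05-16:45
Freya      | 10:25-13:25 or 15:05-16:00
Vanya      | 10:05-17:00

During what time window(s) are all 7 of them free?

10:25-11:40, 12:00-13:25, 15:05-15:25

Zara ∩ Quinn: 09:55-14:45, 15:00-16:20.
Zara ∩ Quinn ∩ Mei: 10:25-11:40, 12:00-14:45, 15:00-15:25.
Zara ∩ Quinn ∩ Mei ∩ Pablo: 10:25-11:40, 12:00-14:45, 15:00-15:25.
Zara ∩ Quinn ∩ Mei ∩ Pablo ∩ Bianca: 10:25-11:40, 12:00-14:45, 15:00-15:25.
Zara ∩ Quinn ∩ Mei ∩ Pablo ∩ Bianca ∩ Freya: 10:25-11:40, 12:00-13:25, 15:05-15:25.
Zara ∩ Quinn ∩ Mei ∩ Pablo ∩ Bianca ∩ Freya ∩ Vanya: 10:25-11:40, 12:00-13:25, 15:05-15:25.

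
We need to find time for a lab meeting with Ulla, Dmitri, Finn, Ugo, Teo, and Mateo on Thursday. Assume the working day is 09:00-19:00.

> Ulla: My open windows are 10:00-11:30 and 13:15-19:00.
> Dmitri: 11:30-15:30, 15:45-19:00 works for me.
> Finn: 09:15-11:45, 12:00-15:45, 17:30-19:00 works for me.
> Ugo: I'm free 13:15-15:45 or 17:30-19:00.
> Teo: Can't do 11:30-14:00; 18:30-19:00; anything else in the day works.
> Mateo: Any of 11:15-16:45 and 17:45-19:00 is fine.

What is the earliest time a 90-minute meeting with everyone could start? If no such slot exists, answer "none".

14:00

Ulla free: 10:00-11:30, 13:15-19:00.
Dmitri free: 11:30-15:30, 15:45-19:00.
Finn free: 09:15-11:45, 12:00-15:45, 17:30-19:00.
Ugo free: 13:15-15:45, 17:30-19:00.
Teo free: 09:00-11:30, 14:00-18:30 (invert busy blocks within the working day).
Mateo free: 11:15-16:45, 17:45-19:00.
Ulla ∩ Dmitri: 13:15-15:30, 15:45-19:00.
Ulla ∩ Dmitri ∩ Finn: 13:15-15:30, 17:30-19:00.
Ulla ∩ Dmitri ∩ Finn ∩ Ugo: 13:15-15:30, 17:30-19:00.
Ulla ∩ Dmitri ∩ Finn ∩ Ugo ∩ Teo: 14:00-15:30, 17:30-18:30.
Ulla ∩ Dmitri ∩ Finn ∩ Ugo ∩ Teo ∩ Mateo: 14:00-15:30, 17:45-18:30.
Those are the intersection windows.
The first common window of at least 90 minutes is 14:00-15:30, so the earliest start is 14:00.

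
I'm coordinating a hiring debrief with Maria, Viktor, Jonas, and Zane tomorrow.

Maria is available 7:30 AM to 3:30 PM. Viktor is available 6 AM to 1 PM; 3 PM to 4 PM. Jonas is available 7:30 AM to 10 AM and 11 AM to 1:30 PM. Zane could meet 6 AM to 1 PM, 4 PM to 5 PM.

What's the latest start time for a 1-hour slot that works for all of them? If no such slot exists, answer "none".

12:00

Maria ∩ Viktor: 07:30-13:00, 15:00-15:30.
Maria ∩ Viktor ∩ Jonas: 07:30-10:00, 11:00-13:00.
Maria ∩ Viktor ∩ Jonas ∩ Zane: 07:30-10:00, 11:00-13:00.
Those are the intersection windows.
The last common window of at least 60 minutes is 11:00-13:00; a 60-minute meeting can start as late as 12:00 and still end by 13:00.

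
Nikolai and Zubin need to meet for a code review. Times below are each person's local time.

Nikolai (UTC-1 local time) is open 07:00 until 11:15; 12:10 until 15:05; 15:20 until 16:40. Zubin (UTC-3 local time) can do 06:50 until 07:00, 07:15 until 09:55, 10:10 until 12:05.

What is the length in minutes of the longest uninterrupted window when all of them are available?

Nikolai in UTC: 08:00-12:15, 13:10-16:05, 16:20-17:40 (add 1h to convert from UTC-1).
Zubin in UTC: 09:50-10:00, 10:15-12:55, 13:10-15:05 (add 3h to convert from UTC-3).
Nikolai ∩ Zubin: 09:50-10:00, 10:15-12:15, 13:10-15:05.
The longest is 10:15-12:15 at 120 minutes.

120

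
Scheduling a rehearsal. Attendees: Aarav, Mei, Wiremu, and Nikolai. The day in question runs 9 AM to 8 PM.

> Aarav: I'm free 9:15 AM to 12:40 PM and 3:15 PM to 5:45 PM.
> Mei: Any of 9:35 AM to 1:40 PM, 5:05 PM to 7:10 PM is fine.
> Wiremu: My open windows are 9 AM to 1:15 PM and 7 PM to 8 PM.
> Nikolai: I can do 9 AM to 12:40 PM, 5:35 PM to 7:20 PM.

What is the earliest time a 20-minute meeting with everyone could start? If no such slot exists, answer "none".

09:35

Aarav ∩ Mei: 09:35-12:40, 17:05-17:45.
Aarav ∩ Mei ∩ Wiremu: 09:35-12:40.
Aarav ∩ Mei ∩ Wiremu ∩ Nikolai: 09:35-12:40.
So the common availability across everyone is 09:35-12:40.
The first common window of at least 20 minutes is 09:35-12:40, so the earliest start is 09:35.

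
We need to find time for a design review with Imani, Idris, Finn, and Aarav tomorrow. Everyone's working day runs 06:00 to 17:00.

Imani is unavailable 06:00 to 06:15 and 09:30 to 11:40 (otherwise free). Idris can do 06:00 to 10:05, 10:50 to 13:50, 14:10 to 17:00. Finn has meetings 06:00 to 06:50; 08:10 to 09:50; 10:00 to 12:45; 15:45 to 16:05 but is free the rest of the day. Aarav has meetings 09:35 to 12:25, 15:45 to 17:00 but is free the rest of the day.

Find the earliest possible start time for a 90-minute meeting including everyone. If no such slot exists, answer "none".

14:10

Imani free: 06:15-09:30, 11:40-17:00 (invert busy blocks within the working day).
Idris free: 06:00-10:05, 10:50-13:50, 14:10-17:00.
Finn free: 06:50-08:10, 09:50-10:00, 12:45-15:45, 16:05-17:00 (invert busy blocks within the working day).
Aarav free: 06:00-09:35, 12:25-15:45 (invert busy blocks within the working day).
Imani ∩ Idris: 06:15-09:30, 11:40-13:50, 14:10-17:00.
Imani ∩ Idris ∩ Finn: 06:50-08:10, 12:45-13:50, 14:10-15:45, 16:05-17:00.
Imani ∩ Idris ∩ Finn ∩ Aarav: 06:50-08:10, 12:45-13:50, 14:10-15:45.
Those are the intersection windows.
The first common window of at least 90 minutes is 14:10-15:45, so the earliest start is 14:10.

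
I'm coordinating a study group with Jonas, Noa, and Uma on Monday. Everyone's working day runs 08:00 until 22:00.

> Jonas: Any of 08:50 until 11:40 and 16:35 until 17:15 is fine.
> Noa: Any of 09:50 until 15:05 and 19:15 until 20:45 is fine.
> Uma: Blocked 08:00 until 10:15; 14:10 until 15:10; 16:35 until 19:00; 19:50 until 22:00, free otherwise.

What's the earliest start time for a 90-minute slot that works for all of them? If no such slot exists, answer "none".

Jonas free: 08:50-11:40, 16:35-17:15.
Noa free: 09:50-15:05, 19:15-20:45.
Uma free: 10:15-14:10, 15:10-16:35, 19:00-19:50 (invert busy blocks within the working day).
Jonas ∩ Noa: 09:50-11:40.
Jonas ∩ Noa ∩ Uma: 10:15-11:40.
No common window is at least 90 minutes long.

none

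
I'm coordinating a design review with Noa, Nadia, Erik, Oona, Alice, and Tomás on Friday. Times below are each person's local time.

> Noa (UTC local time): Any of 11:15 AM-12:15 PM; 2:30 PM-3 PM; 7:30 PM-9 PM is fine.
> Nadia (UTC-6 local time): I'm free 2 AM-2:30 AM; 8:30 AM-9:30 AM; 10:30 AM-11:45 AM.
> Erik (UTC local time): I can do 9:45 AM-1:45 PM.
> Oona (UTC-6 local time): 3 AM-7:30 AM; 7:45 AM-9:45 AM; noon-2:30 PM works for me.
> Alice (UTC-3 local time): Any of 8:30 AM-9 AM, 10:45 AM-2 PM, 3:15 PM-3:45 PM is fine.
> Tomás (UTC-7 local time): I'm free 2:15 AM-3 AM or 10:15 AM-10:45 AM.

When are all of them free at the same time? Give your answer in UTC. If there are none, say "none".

Noa in UTC: 11:15-12:15, 14:30-15:00, 19:30-21:00.
Nadia in UTC: 08:00-08:30, 14:30-15:30, 16:30-17:45 (add 6h to convert from UTC-6).
Erik in UTC: 09:45-13:45.
Oona in UTC: 09:00-13:30, 13:45-15:45, 18:00-20:30 (add 6h to convert from UTC-6).
Alice in UTC: 11:30-12:00, 13:45-17:00, 18:15-18:45 (add 3h to convert from UTC-3).
Tomás in UTC: 09:15-10:00, 17:15-17:45 (add 7h to convert from UTC-7).
Noa ∩ Nadia: 14:30-15:00.
Noa ∩ Nadia ∩ Erik: ∅.
Noa ∩ Nadia ∩ Erik ∩ Oona: ∅.
Noa ∩ Nadia ∩ Erik ∩ Oona ∩ Alice: ∅.
Noa ∩ Nadia ∩ Erik ∩ Oona ∩ Alice ∩ Tomás: ∅.
There is no time when everyone is free.

none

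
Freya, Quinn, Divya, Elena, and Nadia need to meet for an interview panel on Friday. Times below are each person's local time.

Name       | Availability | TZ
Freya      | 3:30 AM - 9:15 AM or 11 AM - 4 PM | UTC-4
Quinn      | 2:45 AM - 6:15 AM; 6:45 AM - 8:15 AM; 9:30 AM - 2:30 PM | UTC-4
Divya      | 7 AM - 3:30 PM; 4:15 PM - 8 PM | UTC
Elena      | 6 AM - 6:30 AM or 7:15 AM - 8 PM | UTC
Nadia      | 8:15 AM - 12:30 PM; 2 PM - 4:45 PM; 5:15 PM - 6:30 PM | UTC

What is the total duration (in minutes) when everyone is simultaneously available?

Freya in UTC: 07:30-13:15, 15:00-20:00 (add 4h to convert from UTC-4).
Quinn in UTC: 06:45-10:15, 10:45-12:15, 13:30-18:30 (add 4h to convert from UTC-4).
Divya in UTC: 07:00-15:30, 16:15-20:00.
Elena in UTC: 06:00-06:30, 07:15-20:00.
Nadia in UTC: 08:15-12:30, 14:00-16:45, 17:15-18:30.
Freya ∩ Quinn: 07:30-10:15, 10:45-12:15, 15:00-18:30.
Freya ∩ Quinn ∩ Divya: 07:30-10:15, 10:45-12:15, 15:00-15:30, 16:15-18:30.
Freya ∩ Quinn ∩ Divya ∩ Elena: 07:30-10:15, 10:45-12:15, 15:00-15:30, 16:15-18:30.
Freya ∩ Quinn ∩ Divya ∩ Elena ∩ Nadia: 08:15-10:15, 10:45-12:15, 15:00-15:30, 16:15-16:45, 17:15-18:30.
Summing the common windows: 120 + 90 + 30 + 30 + 75 = 345 minutes.

345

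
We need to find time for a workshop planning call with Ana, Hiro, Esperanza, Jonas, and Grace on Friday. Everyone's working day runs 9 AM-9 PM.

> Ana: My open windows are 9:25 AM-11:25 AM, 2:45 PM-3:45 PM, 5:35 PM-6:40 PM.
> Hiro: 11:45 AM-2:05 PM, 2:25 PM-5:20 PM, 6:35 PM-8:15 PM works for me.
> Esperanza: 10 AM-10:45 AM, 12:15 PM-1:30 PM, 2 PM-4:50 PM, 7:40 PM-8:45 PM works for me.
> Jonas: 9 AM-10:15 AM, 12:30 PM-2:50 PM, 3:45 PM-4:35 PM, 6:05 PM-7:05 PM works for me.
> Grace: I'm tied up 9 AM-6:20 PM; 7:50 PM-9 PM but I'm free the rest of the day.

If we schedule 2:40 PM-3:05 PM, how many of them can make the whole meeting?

Ana free: 09:25-11:25, 14:45-15:45, 17:35-18:40.
Hiro free: 11:45-14:05, 14:25-17:20, 18:35-20:15.
Esperanza free: 10:00-10:45, 12:15-13:30, 14:00-16:50, 19:40-20:45.
Jonas free: 09:00-10:15, 12:30-14:50, 15:45-16:35, 18:05-19:05.
Grace free: 18:20-19:50 (invert busy blocks within the working day).
Hiro and Esperanza can make the full 14:40-15:05 slot — that's 2.

2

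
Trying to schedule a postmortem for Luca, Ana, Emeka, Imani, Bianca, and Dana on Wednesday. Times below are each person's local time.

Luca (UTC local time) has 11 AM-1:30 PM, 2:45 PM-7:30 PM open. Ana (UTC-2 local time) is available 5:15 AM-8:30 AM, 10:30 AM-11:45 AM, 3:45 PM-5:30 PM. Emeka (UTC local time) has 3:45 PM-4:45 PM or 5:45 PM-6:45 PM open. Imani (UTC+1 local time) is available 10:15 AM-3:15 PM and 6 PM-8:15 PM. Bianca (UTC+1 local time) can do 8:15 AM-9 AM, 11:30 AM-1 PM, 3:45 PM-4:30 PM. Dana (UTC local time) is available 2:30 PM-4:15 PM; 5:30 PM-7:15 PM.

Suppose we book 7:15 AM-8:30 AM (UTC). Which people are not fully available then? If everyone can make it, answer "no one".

Luca in UTC: 11:00-13:30, 14:45-19:30.
Ana in UTC: 07:15-10:30, 12:30-13:45, 17:45-19:30 (add 2h to convert from UTC-2).
Emeka in UTC: 15:45-16:45, 17:45-18:45.
Imani in UTC: 09:15-14:15, 17:00-19:15 (subtract 1h to convert from UTC+1).
Bianca in UTC: 07:15-08:00, 10:30-12:00, 14:45-15:30 (subtract 1h to convert from UTC+1).
Dana in UTC: 14:30-16:15, 17:30-19:15.
Luca: not fully free for 07:15-08:30. Ana: free for 07:15-08:30. Emeka: not fully free for 07:15-08:30. Imani: not fully free for 07:15-08:30. Bianca: not fully free for 07:15-08:30. Dana: not fully free for 07:15-08:30.

Bianca, Dana, Emeka, Imani, Luca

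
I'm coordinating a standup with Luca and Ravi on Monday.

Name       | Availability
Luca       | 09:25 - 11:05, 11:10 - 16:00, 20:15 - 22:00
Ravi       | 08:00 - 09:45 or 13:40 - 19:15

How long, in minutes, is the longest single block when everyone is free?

140

Luca ∩ Ravi: 09:25-09:45, 13:40-16:00.
Those are the intersection windows.
The longest is 13:40-16:00 at 140 minutes.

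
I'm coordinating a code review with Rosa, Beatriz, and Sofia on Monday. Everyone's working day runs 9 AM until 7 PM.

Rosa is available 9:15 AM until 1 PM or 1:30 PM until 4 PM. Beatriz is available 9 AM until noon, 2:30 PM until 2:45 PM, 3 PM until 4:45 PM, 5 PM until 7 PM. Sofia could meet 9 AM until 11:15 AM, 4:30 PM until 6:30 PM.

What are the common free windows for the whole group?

Rosa ∩ Beatriz: 09:15-12:00, 14:30-14:45, 15:00-16:00.
Rosa ∩ Beatriz ∩ Sofia: 09:15-11:15.

09:15-11:15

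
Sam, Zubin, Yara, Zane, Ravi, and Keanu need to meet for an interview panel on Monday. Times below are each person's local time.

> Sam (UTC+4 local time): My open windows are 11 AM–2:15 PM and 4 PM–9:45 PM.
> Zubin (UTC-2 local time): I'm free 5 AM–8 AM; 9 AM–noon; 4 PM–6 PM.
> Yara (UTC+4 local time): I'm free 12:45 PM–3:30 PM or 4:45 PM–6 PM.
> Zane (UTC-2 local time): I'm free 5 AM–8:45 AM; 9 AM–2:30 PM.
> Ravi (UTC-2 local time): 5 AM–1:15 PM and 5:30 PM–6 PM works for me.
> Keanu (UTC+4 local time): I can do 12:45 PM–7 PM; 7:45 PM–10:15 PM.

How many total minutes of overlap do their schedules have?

Sam in UTC: 07:00-10:15, 12:00-17:45 (subtract 4h to convert from UTC+4).
Zubin in UTC: 07:00-10:00, 11:00-14:00, 18:00-20:00 (add 2h to convert from UTC-2).
Yara in UTC: 08:45-11:30, 12:45-14:00 (subtract 4h to convert from UTC+4).
Zane in UTC: 07:00-10:45, 11:00-16:30 (add 2h to convert from UTC-2).
Ravi in UTC: 07:00-15:15, 19:30-20:00 (add 2h to convert from UTC-2).
Keanu in UTC: 08:45-15:00, 15:45-18:15 (subtract 4h to convert from UTC+4).
Sam ∩ Zubin: 07:00-10:00, 12:00-14:00.
Sam ∩ Zubin ∩ Yara: 08:45-10:00, 12:45-14:00.
Sam ∩ Zubin ∩ Yara ∩ Zane: 08:45-10:00, 12:45-14:00.
Sam ∩ Zubin ∩ Yara ∩ Zane ∩ Ravi: 08:45-10:00, 12:45-14:00.
Sam ∩ Zubin ∩ Yara ∩ Zane ∩ Ravi ∩ Keanu: 08:45-10:00, 12:45-14:00.
Summing the common windows: 75 + 75 = 150 minutes.

150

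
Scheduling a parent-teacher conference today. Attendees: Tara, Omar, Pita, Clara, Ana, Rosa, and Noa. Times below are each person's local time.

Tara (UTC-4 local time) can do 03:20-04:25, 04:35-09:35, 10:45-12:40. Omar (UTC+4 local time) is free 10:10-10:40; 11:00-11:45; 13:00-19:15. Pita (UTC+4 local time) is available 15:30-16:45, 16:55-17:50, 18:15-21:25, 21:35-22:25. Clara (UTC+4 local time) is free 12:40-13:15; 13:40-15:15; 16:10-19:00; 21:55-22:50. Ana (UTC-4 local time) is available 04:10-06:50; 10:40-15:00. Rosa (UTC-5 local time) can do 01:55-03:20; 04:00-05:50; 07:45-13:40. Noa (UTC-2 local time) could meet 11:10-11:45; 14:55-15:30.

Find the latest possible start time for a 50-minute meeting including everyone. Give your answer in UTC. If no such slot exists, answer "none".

none

Tara in UTC: 07:20-08:25, 08:35-13:35, 14:45-16:40 (add 4h to convert from UTC-4).
Omar in UTC: 06:10-06:40, 07:00-07:45, 09:00-15:15 (subtract 4h to convert from UTC+4).
Pita in UTC: 11:30-12:45, 12:55-13:50, 14:15-17:25, 17:35-18:25 (subtract 4h to convert from UTC+4).
Clara in UTC: 08:40-09:15, 09:40-11:15, 12:10-15:00, 17:55-18:50 (subtract 4h to convert from UTC+4).
Ana in UTC: 08:10-10:50, 14:40-19:00 (add 4h to convert from UTC-4).
Rosa in UTC: 06:55-08:20, 09:00-10:50, 12:45-18:40 (add 5h to convert from UTC-5).
Noa in UTC: 13:10-13:45, 16:55-17:30 (add 2h to convert from UTC-2).
Tara ∩ Omar: 07:20-07:45, 09:00-13:35, 14:45-15:15.
Tara ∩ Omar ∩ Pita: 11:30-12:45, 12:55-13:35, 14:45-15:15.
Tara ∩ Omar ∩ Pita ∩ Clara: 12:10-12:45, 12:55-13:35, 14:45-15:00.
Tara ∩ Omar ∩ Pita ∩ Clara ∩ Ana: 14:45-15:00.
Tara ∩ Omar ∩ Pita ∩ Clara ∩ Ana ∩ Rosa: 14:45-15:00.
Tara ∩ Omar ∩ Pita ∩ Clara ∩ Ana ∩ Rosa ∩ Noa: ∅.
There is no time when everyone is free.
No common window is at least 50 minutes long.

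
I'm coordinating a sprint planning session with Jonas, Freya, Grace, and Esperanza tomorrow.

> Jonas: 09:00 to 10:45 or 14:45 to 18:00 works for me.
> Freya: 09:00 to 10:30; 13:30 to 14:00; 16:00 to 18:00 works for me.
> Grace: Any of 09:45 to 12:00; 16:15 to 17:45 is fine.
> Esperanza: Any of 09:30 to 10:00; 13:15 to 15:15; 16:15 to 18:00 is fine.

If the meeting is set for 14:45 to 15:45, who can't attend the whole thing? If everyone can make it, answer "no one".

Jonas: free for 14:45-15:45. Freya: not fully free for 14:45-15:45. Grace: not fully free for 14:45-15:45. Esperanza: not fully free for 14:45-15:45.

Esperanza, Freya, Grace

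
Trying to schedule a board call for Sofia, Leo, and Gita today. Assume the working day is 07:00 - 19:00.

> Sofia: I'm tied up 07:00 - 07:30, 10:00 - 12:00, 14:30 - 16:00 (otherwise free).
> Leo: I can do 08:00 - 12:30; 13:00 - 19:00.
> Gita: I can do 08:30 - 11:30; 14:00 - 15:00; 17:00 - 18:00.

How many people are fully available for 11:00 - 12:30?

1

Sofia free: 07:30-10:00, 12:00-14:30, 16:00-19:00 (invert busy blocks within the working day).
Leo free: 08:00-12:30, 13:00-19:00.
Gita free: 08:30-11:30, 14:00-15:00, 17:00-18:00.
Leo can make the full 11:00-12:30 slot — that's 1.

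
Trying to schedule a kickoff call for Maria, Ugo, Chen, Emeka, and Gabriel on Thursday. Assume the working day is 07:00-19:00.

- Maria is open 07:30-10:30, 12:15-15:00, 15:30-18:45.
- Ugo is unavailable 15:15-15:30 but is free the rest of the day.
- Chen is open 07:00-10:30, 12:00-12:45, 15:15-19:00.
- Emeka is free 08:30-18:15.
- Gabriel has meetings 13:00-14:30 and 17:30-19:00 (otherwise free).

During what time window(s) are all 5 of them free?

08:30-10:30, 12:15-12:45, 15:30-17:30

Maria free: 07:30-10:30, 12:15-15:00, 15:30-18:45.
Ugo free: 07:00-15:15, 15:30-19:00 (invert busy blocks within the working day).
Chen free: 07:00-10:30, 12:00-12:45, 15:15-19:00.
Emeka free: 08:30-18:15.
Gabriel free: 07:00-13:00, 14:30-17:30 (invert busy blocks within the working day).
Maria ∩ Ugo: 07:30-10:30, 12:15-15:00, 15:30-18:45.
Maria ∩ Ugo ∩ Chen: 07:30-10:30, 12:15-12:45, 15:30-18:45.
Maria ∩ Ugo ∩ Chen ∩ Emeka: 08:30-10:30, 12:15-12:45, 15:30-18:15.
Maria ∩ Ugo ∩ Chen ∩ Emeka ∩ Gabriel: 08:30-10:30, 12:15-12:45, 15:30-17:30.
So the common availability across everyone is 08:30-10:30, 12:15-12:45, 15:30-17:30.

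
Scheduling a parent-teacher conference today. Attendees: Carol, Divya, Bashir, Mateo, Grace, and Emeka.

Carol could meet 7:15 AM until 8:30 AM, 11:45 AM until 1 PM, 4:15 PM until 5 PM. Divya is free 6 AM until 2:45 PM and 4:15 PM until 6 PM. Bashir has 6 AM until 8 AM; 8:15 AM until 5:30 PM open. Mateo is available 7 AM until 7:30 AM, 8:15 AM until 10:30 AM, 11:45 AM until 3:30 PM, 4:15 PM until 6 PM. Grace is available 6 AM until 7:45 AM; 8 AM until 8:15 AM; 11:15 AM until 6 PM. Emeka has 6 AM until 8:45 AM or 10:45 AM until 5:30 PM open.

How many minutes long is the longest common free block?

Carol ∩ Divya: 07:15-08:30, 11:45-13:00, 16:15-17:00.
Carol ∩ Divya ∩ Bashir: 07:15-08:00, 08:15-08:30, 11:45-13:00, 16:15-17:00.
Carol ∩ Divya ∩ Bashir ∩ Mateo: 07:15-07:30, 08:15-08:30, 11:45-13:00, 16:15-17:00.
Carol ∩ Divya ∩ Bashir ∩ Mateo ∩ Grace: 07:15-07:30, 11:45-13:00, 16:15-17:00.
Carol ∩ Divya ∩ Bashir ∩ Mateo ∩ Grace ∩ Emeka: 07:15-07:30, 11:45-13:00, 16:15-17:00.
So the common availability across everyone is 07:15-07:30, 11:45-13:00, 16:15-17:00.
The longest is 11:45-13:00 at 75 minutes.

75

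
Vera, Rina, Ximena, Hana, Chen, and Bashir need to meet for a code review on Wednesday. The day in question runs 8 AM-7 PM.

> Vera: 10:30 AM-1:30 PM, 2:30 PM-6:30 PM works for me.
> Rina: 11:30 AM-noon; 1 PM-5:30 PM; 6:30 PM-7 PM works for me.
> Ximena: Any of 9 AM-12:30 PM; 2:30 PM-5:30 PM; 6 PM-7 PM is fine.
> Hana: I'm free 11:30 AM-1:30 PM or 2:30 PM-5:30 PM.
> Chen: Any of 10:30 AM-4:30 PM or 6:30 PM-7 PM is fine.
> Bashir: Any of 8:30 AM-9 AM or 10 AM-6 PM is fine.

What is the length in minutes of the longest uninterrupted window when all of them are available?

Vera ∩ Rina: 11:30-12:00, 13:00-13:30, 14:30-17:30.
Vera ∩ Rina ∩ Ximena: 11:30-12:00, 14:30-17:30.
Vera ∩ Rina ∩ Ximena ∩ Hana: 11:30-12:00, 14:30-17:30.
Vera ∩ Rina ∩ Ximena ∩ Hana ∩ Chen: 11:30-12:00, 14:30-16:30.
Vera ∩ Rina ∩ Ximena ∩ Hana ∩ Chen ∩ Bashir: 11:30-12:00, 14:30-16:30.
So the common availability across everyone is 11:30-12:00, 14:30-16:30.
The longest is 14:30-16:30 at 120 minutes.

120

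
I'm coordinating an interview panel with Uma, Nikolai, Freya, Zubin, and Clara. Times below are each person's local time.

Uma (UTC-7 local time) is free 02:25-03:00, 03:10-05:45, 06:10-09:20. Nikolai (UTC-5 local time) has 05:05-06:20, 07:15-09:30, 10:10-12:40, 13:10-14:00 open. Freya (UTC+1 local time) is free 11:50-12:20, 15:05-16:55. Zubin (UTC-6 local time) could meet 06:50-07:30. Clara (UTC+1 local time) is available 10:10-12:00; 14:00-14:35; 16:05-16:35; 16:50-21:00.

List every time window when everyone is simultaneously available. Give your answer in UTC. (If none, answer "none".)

none

Uma in UTC: 09:25-10:00, 10:10-12:45, 13:10-16:20 (add 7h to convert from UTC-7).
Nikolai in UTC: 10:05-11:20, 12:15-14:30, 15:10-17:40, 18:10-19:00 (add 5h to convert from UTC-5).
Freya in UTC: 10:50-11:20, 14:05-15:55 (subtract 1h to convert from UTC+1).
Zubin in UTC: 12:50-13:30 (add 6h to convert from UTC-6).
Clara in UTC: 09:10-11:00, 13:00-13:35, 15:05-15:35, 15:50-20:00 (subtract 1h to convert from UTC+1).
Uma ∩ Nikolai: 10:10-11:20, 12:15-12:45, 13:10-14:30, 15:10-16:20.
Uma ∩ Nikolai ∩ Freya: 10:50-11:20, 14:05-14:30, 15:10-15:55.
Uma ∩ Nikolai ∩ Freya ∩ Zubin: ∅.
Uma ∩ Nikolai ∩ Freya ∩ Zubin ∩ Clara: ∅.
There is no time when everyone is free.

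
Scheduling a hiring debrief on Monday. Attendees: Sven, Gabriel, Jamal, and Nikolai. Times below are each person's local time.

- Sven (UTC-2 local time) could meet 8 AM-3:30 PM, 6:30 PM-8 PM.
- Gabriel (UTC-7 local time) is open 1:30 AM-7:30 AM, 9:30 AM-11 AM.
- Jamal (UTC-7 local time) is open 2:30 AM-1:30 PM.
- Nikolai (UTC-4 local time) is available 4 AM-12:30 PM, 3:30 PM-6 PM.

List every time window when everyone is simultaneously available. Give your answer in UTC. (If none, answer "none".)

10:00-14:30

Sven in UTC: 10:00-17:30, 20:30-22:00 (add 2h to convert from UTC-2).
Gabriel in UTC: 08:30-14:30, 16:30-18:00 (add 7h to convert from UTC-7).
Jamal in UTC: 09:30-20:30 (add 7h to convert from UTC-7).
Nikolai in UTC: 08:00-16:30, 19:30-22:00 (add 4h to convert from UTC-4).
Sven ∩ Gabriel: 10:00-14:30, 16:30-17:30.
Sven ∩ Gabriel ∩ Jamal: 10:00-14:30, 16:30-17:30.
Sven ∩ Gabriel ∩ Jamal ∩ Nikolai: 10:00-14:30.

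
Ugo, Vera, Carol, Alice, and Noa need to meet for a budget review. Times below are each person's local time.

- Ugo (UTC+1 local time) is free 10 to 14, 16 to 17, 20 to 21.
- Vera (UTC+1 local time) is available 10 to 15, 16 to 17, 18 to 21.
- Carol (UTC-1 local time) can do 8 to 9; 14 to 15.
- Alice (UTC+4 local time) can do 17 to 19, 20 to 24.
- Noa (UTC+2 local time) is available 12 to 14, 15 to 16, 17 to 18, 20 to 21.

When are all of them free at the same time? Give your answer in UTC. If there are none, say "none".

Ugo in UTC: 09:00-13:00, 15:00-16:00, 19:00-20:00 (subtract 1h to convert from UTC+1).
Vera in UTC: 09:00-14:00, 15:00-16:00, 17:00-20:00 (subtract 1h to convert from UTC+1).
Carol in UTC: 09:00-10:00, 15:00-16:00 (add 1h to convert from UTC-1).
Alice in UTC: 13:00-15:00, 16:00-20:00 (subtract 4h to convert from UTC+4).
Noa in UTC: 10:00-12:00, 13:00-14:00, 15:00-16:00, 18:00-19:00 (subtract 2h to convert from UTC+2).
Ugo ∩ Vera: 09:00-13:00, 15:00-16:00, 19:00-20:00.
Ugo ∩ Vera ∩ Carol: 09:00-10:00, 15:00-16:00.
Ugo ∩ Vera ∩ Carol ∩ Alice: ∅.
Ugo ∩ Vera ∩ Carol ∩ Alice ∩ Noa: ∅.
There is no time when everyone is free.

none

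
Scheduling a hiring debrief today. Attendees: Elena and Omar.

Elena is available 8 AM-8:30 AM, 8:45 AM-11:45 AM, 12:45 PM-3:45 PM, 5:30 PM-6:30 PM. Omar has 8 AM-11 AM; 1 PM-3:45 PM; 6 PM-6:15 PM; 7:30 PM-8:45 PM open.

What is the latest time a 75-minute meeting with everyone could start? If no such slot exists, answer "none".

Elena ∩ Omar: 08:00-08:30, 08:45-11:00, 13:00-15:45, 18:00-18:15.
Those are the intersection windows.
The last common window of at least 75 minutes is 13:00-15:45; a 75-minute meeting can start as late as 14:30 and still end by 15:45.

14:30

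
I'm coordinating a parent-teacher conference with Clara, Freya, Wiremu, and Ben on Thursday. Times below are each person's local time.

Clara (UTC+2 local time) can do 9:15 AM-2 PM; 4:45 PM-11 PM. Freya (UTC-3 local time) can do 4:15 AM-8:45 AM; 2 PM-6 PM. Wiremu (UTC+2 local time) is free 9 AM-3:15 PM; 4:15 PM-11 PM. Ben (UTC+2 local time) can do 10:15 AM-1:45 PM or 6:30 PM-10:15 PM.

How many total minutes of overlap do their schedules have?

405

Clara in UTC: 07:15-12:00, 14:45-21:00 (subtract 2h to convert from UTC+2).
Freya in UTC: 07:15-11:45, 17:00-21:00 (add 3h to convert from UTC-3).
Wiremu in UTC: 07:00-13:15, 14:15-21:00 (subtract 2h to convert from UTC+2).
Ben in UTC: 08:15-11:45, 16:30-20:15 (subtract 2h to convert from UTC+2).
Clara ∩ Freya: 07:15-11:45, 17:00-21:00.
Clara ∩ Freya ∩ Wiremu: 07:15-11:45, 17:00-21:00.
Clara ∩ Freya ∩ Wiremu ∩ Ben: 08:15-11:45, 17:00-20:15.
Summing the common windows: 210 + 195 = 405 minutes.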